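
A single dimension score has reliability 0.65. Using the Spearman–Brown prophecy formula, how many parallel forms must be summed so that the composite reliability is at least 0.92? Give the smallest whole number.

7

k ≥ ρ*(1−ρ₁)/(ρ₁(1−ρ*)) = 0.92·0.35 / (0.65·0.08) = 6.192.
Smallest integer k = 7.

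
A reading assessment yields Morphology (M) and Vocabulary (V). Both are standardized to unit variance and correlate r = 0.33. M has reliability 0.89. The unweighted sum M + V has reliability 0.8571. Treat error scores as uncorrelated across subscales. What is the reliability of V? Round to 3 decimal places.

Var(M+V) = 2 + 2·0.33 = 2.660.
True-score variance = ρ_M + ρ_V + 2·0.33, so 0.8571 = (0.89 + ρ_V + 0.66) / 2.660.
ρ_V = 0.8571·2.660 − 0.89 − 0.66 = 0.730.

0.730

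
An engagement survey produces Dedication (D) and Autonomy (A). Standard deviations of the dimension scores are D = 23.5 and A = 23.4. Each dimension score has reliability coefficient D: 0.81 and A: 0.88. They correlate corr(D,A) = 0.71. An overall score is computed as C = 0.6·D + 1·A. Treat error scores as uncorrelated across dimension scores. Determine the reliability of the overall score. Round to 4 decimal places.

0.9148

Var(C) = 0.6²·23.5² + 23.4² + 2·[0.6·23.5·23.4·0.71] = 746.37 + 468.515 = 1214.88.
With uncorrelated errors the cross-covariances are all true-score covariance, so they carry over unchanged; only the diagonal terms shrink to ρᵢσᵢ².
True-score variance = [0.6²·23.5²·0.81 + 23.4²·0.88] + 468.515 = 642.889 + 468.515 = 1111.4.
Reliability = 1111.4 / 1214.88 = 0.9148.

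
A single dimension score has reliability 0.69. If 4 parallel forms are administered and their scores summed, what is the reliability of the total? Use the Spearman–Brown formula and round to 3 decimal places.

ρ_k = kρ / (1 + (k−1)ρ) = 4·0.69 / (1 + 3·0.69) = 2.760 / 3.070 = 0.899.

0.899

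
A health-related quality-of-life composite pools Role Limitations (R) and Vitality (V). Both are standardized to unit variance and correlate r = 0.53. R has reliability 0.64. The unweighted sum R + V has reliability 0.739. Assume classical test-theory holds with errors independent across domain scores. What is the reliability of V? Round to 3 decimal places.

0.561

Var(R+V) = 2 + 2·0.53 = 3.060.
True-score variance = ρ_R + ρ_V + 2·0.53, so 0.739 = (0.64 + ρ_V + 1.06) / 3.060.
ρ_V = 0.739·3.060 − 0.64 − 1.06 = 0.561.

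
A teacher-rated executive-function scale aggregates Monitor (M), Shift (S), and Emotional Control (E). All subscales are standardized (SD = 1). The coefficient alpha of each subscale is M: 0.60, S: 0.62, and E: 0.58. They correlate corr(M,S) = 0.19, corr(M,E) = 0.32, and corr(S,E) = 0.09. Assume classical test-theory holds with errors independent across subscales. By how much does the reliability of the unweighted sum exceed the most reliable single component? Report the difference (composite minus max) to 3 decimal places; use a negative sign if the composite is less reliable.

0.094

Var(sum) = 3 + 1.2 = 4.2; true-score variance = 1.8 + 1.2 = 3; composite reliability = 0.7143.
Max component reliability = 0.6200.
Difference = 0.7143 − 0.6200 = 0.094.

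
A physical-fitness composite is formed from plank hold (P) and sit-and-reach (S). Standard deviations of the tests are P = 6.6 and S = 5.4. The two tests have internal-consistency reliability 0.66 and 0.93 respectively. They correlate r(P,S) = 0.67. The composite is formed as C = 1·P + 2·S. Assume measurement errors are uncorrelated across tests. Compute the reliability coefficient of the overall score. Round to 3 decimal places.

Var(C) = 6.6² + 2²·5.4² + 2·[2·6.6·5.4·0.67] = 160.2 + 95.5152 = 255.715.
Under uncorrelated errors the observed covariances equal the true-score covariances, so only the own-variance terms attenuate.
True-score variance = [6.6²·0.66 + 2²·5.4²·0.93] + 95.5152 = 137.225 + 95.5152 = 232.74.
Reliability = 232.74 / 255.715 = 0.910.

0.910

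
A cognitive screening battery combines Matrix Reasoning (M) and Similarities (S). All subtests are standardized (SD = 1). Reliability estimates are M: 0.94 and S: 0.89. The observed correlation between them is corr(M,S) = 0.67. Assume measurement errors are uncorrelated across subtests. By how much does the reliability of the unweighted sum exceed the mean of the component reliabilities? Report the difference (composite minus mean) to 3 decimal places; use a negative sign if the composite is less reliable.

0.034

Var(sum) = 2 + 1.34 = 3.34; true-score variance = 1.83 + 1.34 = 3.17; composite reliability = 0.9491.
Mean component reliability = 0.9150.
Difference = 0.9491 − 0.9150 = 0.034.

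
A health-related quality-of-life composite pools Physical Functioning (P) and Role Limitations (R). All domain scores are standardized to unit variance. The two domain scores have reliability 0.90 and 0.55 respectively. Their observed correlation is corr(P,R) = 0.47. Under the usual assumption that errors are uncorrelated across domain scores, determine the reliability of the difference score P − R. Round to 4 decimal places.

0.4811

Var(P−R) = 1 + 1 − 2·0.47 = 2 − 0.94 = 1.06.
With uncorrelated errors the cross-covariances are all true-score covariance, so they carry over unchanged; only the diagonal terms shrink to ρᵢσᵢ².
True-score variance = [0.90 + 0.55] − 0.94 = 1.45 − 0.94 = 0.51.
Reliability = 0.51 / 1.06 = 0.4811.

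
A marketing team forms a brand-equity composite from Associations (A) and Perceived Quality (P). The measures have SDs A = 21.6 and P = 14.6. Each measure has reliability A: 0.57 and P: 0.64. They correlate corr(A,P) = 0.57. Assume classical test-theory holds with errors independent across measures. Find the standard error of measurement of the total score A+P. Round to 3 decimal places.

Var(total) = 679.72 + 359.51 = 1039.23.
True-score variance = 402.362 + 359.51 = 761.872, so reliability = 0.7331.
Error variance = 1039.23 − 761.872 = 277.358; SEM = √277.358 = 16.654.

16.654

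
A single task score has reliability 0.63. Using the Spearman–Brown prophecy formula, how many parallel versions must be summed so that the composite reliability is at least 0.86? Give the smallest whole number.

k ≥ ρ*(1−ρ₁)/(ρ₁(1−ρ*)) = 0.86·0.37 / (0.63·0.14) = 3.608.
Smallest integer k = 4.

4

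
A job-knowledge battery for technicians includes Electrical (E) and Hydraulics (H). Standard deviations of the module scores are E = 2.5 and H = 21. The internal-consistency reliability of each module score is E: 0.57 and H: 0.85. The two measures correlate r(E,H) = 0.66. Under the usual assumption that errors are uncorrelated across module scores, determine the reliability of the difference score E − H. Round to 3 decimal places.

Var(E−H) = 2.5² + 21² − 2·2.5·21·0.66 = 447.25 − 69.3 = 377.95.
Because errors are independent across components, Cov(Tᵢ,Tⱼ) = Cov(Xᵢ,Xⱼ); the off-diagonal part of the true-score variance is the same as above.
True-score variance = [2.5²·0.57 + 21²·0.85] − 69.3 = 378.412 − 69.3 = 309.112.
Reliability = 309.112 / 377.95 = 0.818.

0.818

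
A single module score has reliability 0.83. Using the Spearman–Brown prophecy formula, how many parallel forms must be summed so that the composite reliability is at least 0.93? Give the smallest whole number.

3

k ≥ ρ*(1−ρ₁)/(ρ₁(1−ρ*)) = 0.93·0.17 / (0.83·0.07) = 2.721.
Smallest integer k = 3.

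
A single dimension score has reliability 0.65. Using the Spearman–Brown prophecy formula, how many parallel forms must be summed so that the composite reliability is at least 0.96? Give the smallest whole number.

k ≥ ρ*(1−ρ₁)/(ρ₁(1−ρ*)) = 0.96·0.35 / (0.65·0.04) = 12.923.
Smallest integer k = 13.

13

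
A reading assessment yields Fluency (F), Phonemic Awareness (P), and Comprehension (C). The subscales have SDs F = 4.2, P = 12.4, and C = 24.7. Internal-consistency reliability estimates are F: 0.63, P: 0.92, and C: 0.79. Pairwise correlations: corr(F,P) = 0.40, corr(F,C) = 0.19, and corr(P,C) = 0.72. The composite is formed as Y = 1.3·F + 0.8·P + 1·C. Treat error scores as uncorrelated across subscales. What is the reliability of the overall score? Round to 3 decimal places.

0.876

Var(Y) = 1.3²·4.2² + 0.8²·12.4² + 24.7² + 2·[1.04·4.2·12.4·0.40 + 1.3·4.2·24.7·0.19 + 0.8·12.4·24.7·0.72] = 738.308 + 447.413 = 1185.72.
Because errors are independent across components, Cov(Tᵢ,Tⱼ) = Cov(Xᵢ,Xⱼ); the off-diagonal part of the true-score variance is the same as above.
True-score variance = [1.3²·4.2²·0.63 + 0.8²·12.4²·0.92 + 24.7²·0.79] + 447.413 = 591.286 + 447.413 = 1038.7.
Reliability = 1038.7 / 1185.72 = 0.876.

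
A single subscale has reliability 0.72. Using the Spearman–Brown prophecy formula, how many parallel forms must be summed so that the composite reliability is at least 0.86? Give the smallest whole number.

3

k ≥ ρ*(1−ρ₁)/(ρ₁(1−ρ*)) = 0.86·0.28 / (0.72·0.14) = 2.389.
Smallest integer k = 3.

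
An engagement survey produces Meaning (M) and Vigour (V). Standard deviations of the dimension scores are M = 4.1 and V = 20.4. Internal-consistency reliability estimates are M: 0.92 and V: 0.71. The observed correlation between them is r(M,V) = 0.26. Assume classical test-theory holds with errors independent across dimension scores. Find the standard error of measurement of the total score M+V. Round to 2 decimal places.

11.05

Var(total) = 432.97 + 43.4928 = 476.463.
True-score variance = 310.939 + 43.4928 = 354.432, so reliability = 0.7439.
Error variance = 476.463 − 354.432 = 122.031; SEM = √122.031 = 11.05.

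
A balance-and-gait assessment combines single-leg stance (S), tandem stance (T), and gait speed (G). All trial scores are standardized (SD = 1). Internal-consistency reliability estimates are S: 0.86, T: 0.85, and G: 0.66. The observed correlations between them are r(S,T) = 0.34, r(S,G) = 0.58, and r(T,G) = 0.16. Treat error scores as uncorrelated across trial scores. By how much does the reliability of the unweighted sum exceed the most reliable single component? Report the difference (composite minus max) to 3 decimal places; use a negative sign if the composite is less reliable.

0.018

Var(sum) = 3 + 2.16 = 5.16; true-score variance = 2.37 + 2.16 = 4.53; composite reliability = 0.8779.
Max component reliability = 0.8600.
Difference = 0.8779 − 0.8600 = 0.018.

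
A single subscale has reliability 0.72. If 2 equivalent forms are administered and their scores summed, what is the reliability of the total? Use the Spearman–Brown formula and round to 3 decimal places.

0.837

ρ_k = kρ / (1 + (k−1)ρ) = 2·0.72 / (1 + 1·0.72) = 1.440 / 1.720 = 0.837.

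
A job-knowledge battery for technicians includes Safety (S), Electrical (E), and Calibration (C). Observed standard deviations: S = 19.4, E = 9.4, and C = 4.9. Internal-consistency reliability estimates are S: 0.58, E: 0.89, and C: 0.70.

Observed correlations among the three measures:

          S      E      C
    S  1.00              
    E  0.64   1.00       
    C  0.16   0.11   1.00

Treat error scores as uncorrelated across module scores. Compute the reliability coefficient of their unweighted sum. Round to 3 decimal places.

Var(S+E+C) = 19.4² + 9.4² + 4.9² + 2·[19.4·9.4·0.64 + 19.4·4.9·0.16 + 9.4·4.9·0.11] = 488.73 + 273.973 = 762.703.
With uncorrelated errors the cross-covariances are all true-score covariance, so they carry over unchanged; only the diagonal terms shrink to ρᵢσᵢ².
True-score variance = [19.4²·0.58 + 9.4²·0.89 + 4.9²·0.70] + 273.973 = 313.736 + 273.973 = 587.709.
Reliability = 587.709 / 762.703 = 0.771.

0.771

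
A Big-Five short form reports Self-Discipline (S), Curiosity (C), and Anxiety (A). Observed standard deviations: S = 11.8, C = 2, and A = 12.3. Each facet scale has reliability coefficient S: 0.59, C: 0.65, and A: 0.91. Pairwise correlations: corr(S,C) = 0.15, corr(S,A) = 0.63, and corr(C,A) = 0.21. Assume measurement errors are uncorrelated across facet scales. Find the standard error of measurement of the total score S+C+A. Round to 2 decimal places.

8.49

Var(total) = 294.53 + 200.288 = 494.818.
True-score variance = 222.426 + 200.288 = 422.714, so reliability = 0.8543.
Error variance = 494.818 − 422.714 = 72.1045; SEM = √72.1045 = 8.49.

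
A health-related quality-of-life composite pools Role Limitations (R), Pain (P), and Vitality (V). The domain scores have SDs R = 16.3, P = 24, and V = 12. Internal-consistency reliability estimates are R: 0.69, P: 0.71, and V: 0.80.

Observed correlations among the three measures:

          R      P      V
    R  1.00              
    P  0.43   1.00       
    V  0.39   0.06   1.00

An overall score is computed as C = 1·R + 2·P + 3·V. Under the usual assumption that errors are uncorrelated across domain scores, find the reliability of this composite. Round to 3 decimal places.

0.806

Var(C) = 16.3² + 2²·24² + 3²·12² + 2·[2·16.3·24·0.43 + 3·16.3·12·0.39 + 6·24·12·0.06] = 3865.69 + 1337.93 = 5203.62.
Because errors are independent across components, Cov(Tᵢ,Tⱼ) = Cov(Xᵢ,Xⱼ); the off-diagonal part of the true-score variance is the same as above.
True-score variance = [16.3²·0.69 + 2²·24²·0.71 + 3²·12²·0.80] + 1337.93 = 2855.97 + 1337.93 = 4193.89.
Reliability = 4193.89 / 5203.62 = 0.806.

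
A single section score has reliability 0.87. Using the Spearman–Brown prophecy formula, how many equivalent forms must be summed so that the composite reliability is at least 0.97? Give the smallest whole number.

k ≥ ρ*(1−ρ₁)/(ρ₁(1−ρ*)) = 0.97·0.13 / (0.87·0.03) = 4.831.
Smallest integer k = 5.

5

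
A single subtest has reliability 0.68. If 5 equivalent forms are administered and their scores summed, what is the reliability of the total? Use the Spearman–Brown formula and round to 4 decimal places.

0.9140

ρ_k = kρ / (1 + (k−1)ρ) = 5·0.68 / (1 + 4·0.68) = 3.400 / 3.720 = 0.9140.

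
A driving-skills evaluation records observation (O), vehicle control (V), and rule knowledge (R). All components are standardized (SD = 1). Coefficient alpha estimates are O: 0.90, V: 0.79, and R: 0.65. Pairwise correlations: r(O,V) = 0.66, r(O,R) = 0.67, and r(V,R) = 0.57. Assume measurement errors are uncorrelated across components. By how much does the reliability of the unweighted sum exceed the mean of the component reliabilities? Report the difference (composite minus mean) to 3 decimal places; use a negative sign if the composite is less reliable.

0.123

Var(sum) = 3 + 3.8 = 6.8; true-score variance = 2.34 + 3.8 = 6.14; composite reliability = 0.9029.
Mean component reliability = 0.7800.
Difference = 0.9029 − 0.7800 = 0.123.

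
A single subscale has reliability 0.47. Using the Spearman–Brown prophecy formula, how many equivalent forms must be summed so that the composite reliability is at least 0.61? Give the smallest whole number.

k ≥ ρ*(1−ρ₁)/(ρ₁(1−ρ*)) = 0.61·0.53 / (0.47·0.39) = 1.764.
Smallest integer k = 2.

2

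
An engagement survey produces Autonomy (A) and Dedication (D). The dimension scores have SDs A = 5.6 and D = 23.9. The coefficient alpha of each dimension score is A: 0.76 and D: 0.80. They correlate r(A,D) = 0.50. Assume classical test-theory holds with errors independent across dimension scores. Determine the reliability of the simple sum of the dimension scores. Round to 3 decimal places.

Var(A+D) = 5.6² + 23.9² + 2·[5.6·23.9·0.50] = 602.57 + 133.84 = 736.41.
Because errors are independent across components, Cov(Tᵢ,Tⱼ) = Cov(Xᵢ,Xⱼ); the off-diagonal part of the true-score variance is the same as above.
True-score variance = [5.6²·0.76 + 23.9²·0.80] + 133.84 = 480.802 + 133.84 = 614.642.
Reliability = 614.642 / 736.41 = 0.835.

0.835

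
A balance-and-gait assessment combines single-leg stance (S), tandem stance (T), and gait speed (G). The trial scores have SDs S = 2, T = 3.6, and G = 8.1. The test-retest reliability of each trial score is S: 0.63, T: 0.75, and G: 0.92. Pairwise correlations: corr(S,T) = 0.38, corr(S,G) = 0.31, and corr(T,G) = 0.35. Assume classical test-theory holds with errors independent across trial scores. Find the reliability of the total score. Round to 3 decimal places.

Var(S+T+G) = 2² + 3.6² + 8.1² + 2·[2·3.6·0.38 + 2·8.1·0.31 + 3.6·8.1·0.35] = 82.57 + 35.928 = 118.498.
Under uncorrelated errors the observed covariances equal the true-score covariances, so only the own-variance terms attenuate.
True-score variance = [2²·0.63 + 3.6²·0.75 + 8.1²·0.92] + 35.928 = 72.6012 + 35.928 = 108.529.
Reliability = 108.529 / 118.498 = 0.916.

0.916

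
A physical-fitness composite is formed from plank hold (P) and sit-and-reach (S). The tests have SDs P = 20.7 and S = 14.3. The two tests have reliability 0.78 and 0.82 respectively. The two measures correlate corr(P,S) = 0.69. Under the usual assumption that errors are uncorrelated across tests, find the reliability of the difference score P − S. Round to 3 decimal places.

0.416

Var(P−S) = 20.7² + 14.3² − 2·20.7·14.3·0.69 = 632.98 − 408.494 = 224.486.
Because errors are independent across components, Cov(Tᵢ,Tⱼ) = Cov(Xᵢ,Xⱼ); the off-diagonal part of the true-score variance is the same as above.
True-score variance = [20.7²·0.78 + 14.3²·0.82] − 408.494 = 501.904 − 408.494 = 93.4102.
Reliability = 93.4102 / 224.486 = 0.416.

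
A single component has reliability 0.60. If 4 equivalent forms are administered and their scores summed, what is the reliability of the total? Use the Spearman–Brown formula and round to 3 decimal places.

ρ_k = kρ / (1 + (k−1)ρ) = 4·0.60 / (1 + 3·0.60) = 2.400 / 2.800 = 0.857.

0.857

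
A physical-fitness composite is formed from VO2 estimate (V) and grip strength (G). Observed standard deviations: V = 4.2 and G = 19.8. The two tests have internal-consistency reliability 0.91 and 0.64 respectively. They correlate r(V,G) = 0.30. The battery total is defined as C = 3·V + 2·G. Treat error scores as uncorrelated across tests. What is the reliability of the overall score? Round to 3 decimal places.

Var(C) = 3²·4.2² + 2²·19.8² + 2·[6·4.2·19.8·0.30] = 1726.92 + 299.376 = 2026.3.
Because errors are independent across components, Cov(Tᵢ,Tⱼ) = Cov(Xᵢ,Xⱼ); the off-diagonal part of the true-score variance is the same as above.
True-score variance = [3²·4.2²·0.91 + 2²·19.8²·0.64] + 299.376 = 1148.09 + 299.376 = 1447.47.
Reliability = 1447.47 / 2026.3 = 0.714.

0.714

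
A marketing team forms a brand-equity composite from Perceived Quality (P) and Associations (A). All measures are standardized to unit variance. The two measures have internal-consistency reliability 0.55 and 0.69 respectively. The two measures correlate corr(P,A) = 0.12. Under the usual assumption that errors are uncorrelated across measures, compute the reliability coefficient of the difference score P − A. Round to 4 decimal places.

Var(P−A) = 1 + 1 − 2·0.12 = 2 − 0.24 = 1.76.
Because errors are independent across components, Cov(Tᵢ,Tⱼ) = Cov(Xᵢ,Xⱼ); the off-diagonal part of the true-score variance is the same as above.
True-score variance = [0.55 + 0.69] − 0.24 = 1.24 − 0.24 = 1.
Reliability = 1 / 1.76 = 0.5682.

0.5682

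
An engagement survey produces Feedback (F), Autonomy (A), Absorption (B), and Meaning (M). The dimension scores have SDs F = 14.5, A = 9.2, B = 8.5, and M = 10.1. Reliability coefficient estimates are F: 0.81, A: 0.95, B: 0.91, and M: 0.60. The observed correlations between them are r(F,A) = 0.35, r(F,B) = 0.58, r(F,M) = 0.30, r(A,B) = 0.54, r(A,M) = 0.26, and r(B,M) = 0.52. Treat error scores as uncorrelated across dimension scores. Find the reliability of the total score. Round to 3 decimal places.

0.910

Var(F+A+B+M) = 14.5² + 9.2² + 8.5² + 10.1² + 2·[14.5·9.2·0.35 + 14.5·8.5·0.58 + 14.5·10.1·0.30 + 9.2·8.5·0.54 + 9.2·10.1·0.26 + 8.5·10.1·0.52] = 469.15 + 546.278 = 1015.43.
Under uncorrelated errors the observed covariances equal the true-score covariances, so only the own-variance terms attenuate.
True-score variance = [14.5²·0.81 + 9.2²·0.95 + 8.5²·0.91 + 10.1²·0.60] + 546.278 = 377.664 + 546.278 = 923.942.
Reliability = 923.942 / 1015.43 = 0.910.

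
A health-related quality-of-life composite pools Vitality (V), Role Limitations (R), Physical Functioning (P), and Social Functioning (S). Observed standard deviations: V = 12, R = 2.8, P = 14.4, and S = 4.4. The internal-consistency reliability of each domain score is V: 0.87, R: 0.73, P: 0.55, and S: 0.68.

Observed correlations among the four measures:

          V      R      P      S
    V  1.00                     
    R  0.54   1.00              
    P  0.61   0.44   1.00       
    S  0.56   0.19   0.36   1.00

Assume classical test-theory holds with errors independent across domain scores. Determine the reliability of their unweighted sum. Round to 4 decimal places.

0.8438

Var(V+R+P+S) = 12² + 2.8² + 14.4² + 4.4² + 2·[12·2.8·0.54 + 12·14.4·0.61 + 12·4.4·0.56 + 2.8·14.4·0.44 + 2.8·4.4·0.19 + 14.4·4.4·0.36] = 378.56 + 392.022 = 770.582.
Under uncorrelated errors the observed covariances equal the true-score covariances, so only the own-variance terms attenuate.
True-score variance = [12²·0.87 + 2.8²·0.73 + 14.4²·0.55 + 4.4²·0.68] + 392.022 = 258.216 + 392.022 = 650.238.
Reliability = 650.238 / 770.582 = 0.8438.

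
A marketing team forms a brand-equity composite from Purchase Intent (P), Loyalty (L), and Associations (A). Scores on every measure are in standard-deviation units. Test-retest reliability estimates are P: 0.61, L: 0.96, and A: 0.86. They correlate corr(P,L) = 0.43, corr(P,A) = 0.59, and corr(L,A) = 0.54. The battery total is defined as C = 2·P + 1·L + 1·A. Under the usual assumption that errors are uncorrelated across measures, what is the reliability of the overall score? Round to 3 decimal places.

0.844

Var(C) = 2² + 1 + 1 + 2·[2·0.43 + 2·0.59 + 0.54] = 6 + 5.16 = 11.16.
Because errors are independent across components, Cov(Tᵢ,Tⱼ) = Cov(Xᵢ,Xⱼ); the off-diagonal part of the true-score variance is the same as above.
True-score variance = [2²·0.61 + 0.96 + 0.86] + 5.16 = 4.26 + 5.16 = 9.42.
Reliability = 9.42 / 11.16 = 0.844.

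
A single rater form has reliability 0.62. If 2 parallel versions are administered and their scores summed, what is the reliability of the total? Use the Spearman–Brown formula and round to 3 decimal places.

ρ_k = kρ / (1 + (k−1)ρ) = 2·0.62 / (1 + 1·0.62) = 1.240 / 1.620 = 0.765.

0.765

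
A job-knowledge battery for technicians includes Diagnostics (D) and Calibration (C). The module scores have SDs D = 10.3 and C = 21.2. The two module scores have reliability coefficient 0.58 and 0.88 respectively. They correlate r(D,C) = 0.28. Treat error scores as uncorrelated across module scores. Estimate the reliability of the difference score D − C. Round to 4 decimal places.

Var(D−C) = 10.3² + 21.2² − 2·10.3·21.2·0.28 = 555.53 − 122.282 = 433.248.
With uncorrelated errors the cross-covariances are all true-score covariance, so they carry over unchanged; only the diagonal terms shrink to ρᵢσᵢ².
True-score variance = [10.3²·0.58 + 21.2²·0.88] − 122.282 = 457.039 − 122.282 = 334.758.
Reliability = 334.758 / 433.248 = 0.7727.

0.7727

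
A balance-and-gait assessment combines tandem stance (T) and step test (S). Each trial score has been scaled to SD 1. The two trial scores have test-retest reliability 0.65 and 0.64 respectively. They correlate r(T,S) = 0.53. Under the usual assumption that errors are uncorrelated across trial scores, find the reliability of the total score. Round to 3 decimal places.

Var(T+S) = 2 + 2·[0.53] = 2 + 1.06 = 3.06.
Under uncorrelated errors the observed covariances equal the true-score covariances, so only the own-variance terms attenuate.
True-score variance = [0.65 + 0.64] + 1.06 = 1.29 + 1.06 = 2.35.
Reliability = 2.35 / 3.06 = 0.768.

0.768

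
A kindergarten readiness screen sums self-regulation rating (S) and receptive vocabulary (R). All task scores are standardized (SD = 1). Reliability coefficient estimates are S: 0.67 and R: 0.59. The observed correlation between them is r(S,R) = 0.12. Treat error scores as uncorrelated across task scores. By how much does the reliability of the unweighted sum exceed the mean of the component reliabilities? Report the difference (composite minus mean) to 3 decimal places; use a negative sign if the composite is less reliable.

0.040

Var(sum) = 2 + 0.24 = 2.24; true-score variance = 1.26 + 0.24 = 1.5; composite reliability = 0.6696.
Mean component reliability = 0.6300.
Difference = 0.6696 − 0.6300 = 0.040.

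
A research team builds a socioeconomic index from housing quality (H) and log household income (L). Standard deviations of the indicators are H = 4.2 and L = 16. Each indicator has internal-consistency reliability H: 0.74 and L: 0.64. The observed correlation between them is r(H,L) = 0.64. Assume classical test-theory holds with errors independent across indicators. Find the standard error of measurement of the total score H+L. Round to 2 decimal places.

Var(total) = 273.64 + 86.016 = 359.656.
True-score variance = 176.894 + 86.016 = 262.91, so reliability = 0.7310.
Error variance = 359.656 − 262.91 = 96.7464; SEM = √96.7464 = 9.84.

9.84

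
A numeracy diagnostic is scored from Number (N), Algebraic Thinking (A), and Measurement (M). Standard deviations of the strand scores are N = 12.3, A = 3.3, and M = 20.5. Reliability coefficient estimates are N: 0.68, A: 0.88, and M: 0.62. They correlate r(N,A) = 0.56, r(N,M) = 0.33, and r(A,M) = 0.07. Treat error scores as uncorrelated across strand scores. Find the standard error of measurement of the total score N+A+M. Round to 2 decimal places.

14.47

Var(total) = 582.43 + 221.351 = 803.781.
True-score variance = 373.015 + 221.351 = 594.366, so reliability = 0.7395.
Error variance = 803.781 − 594.366 = 209.415; SEM = √209.415 = 14.47.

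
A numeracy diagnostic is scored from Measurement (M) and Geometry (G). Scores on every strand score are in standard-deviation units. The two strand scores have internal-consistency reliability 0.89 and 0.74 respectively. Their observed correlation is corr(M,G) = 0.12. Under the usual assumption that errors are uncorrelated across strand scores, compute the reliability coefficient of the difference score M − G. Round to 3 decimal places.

0.790

Var(M−G) = 1 + 1 − 2·0.12 = 2 − 0.24 = 1.76.
Because errors are independent across components, Cov(Tᵢ,Tⱼ) = Cov(Xᵢ,Xⱼ); the off-diagonal part of the true-score variance is the same as above.
True-score variance = [0.89 + 0.74] − 0.24 = 1.63 − 0.24 = 1.39.
Reliability = 1.39 / 1.76 = 0.790.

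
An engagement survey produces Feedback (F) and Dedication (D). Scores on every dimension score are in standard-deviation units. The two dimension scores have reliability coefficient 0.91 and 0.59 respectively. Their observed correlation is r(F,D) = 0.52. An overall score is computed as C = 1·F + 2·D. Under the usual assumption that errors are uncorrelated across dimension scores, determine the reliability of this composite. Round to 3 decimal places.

0.756

Var(C) = 1 + 2² + 2·[2·0.52] = 5 + 2.08 = 7.08.
With uncorrelated errors the cross-covariances are all true-score covariance, so they carry over unchanged; only the diagonal terms shrink to ρᵢσᵢ².
True-score variance = [0.91 + 2²·0.59] + 2.08 = 3.27 + 2.08 = 5.35.
Reliability = 5.35 / 7.08 = 0.756.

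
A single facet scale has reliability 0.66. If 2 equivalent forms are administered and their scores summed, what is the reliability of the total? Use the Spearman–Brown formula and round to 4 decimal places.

ρ_k = kρ / (1 + (k−1)ρ) = 2·0.66 / (1 + 1·0.66) = 1.320 / 1.660 = 0.7952.

0.7952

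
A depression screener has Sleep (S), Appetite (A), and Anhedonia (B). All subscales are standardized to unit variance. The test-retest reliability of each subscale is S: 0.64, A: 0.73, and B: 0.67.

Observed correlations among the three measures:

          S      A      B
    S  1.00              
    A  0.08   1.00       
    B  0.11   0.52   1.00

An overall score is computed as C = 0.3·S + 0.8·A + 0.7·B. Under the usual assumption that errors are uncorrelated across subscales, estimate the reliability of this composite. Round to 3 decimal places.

Var(C) = 0.3² + 0.8² + 0.7² + 2·[0.24·0.08 + 0.21·0.11 + 0.56·0.52] = 1.22 + 0.667 = 1.887.
Because errors are independent across components, Cov(Tᵢ,Tⱼ) = Cov(Xᵢ,Xⱼ); the off-diagonal part of the true-score variance is the same as above.
True-score variance = [0.3²·0.64 + 0.8²·0.73 + 0.7²·0.67] + 0.667 = 0.8531 + 0.667 = 1.5201.
Reliability = 1.5201 / 1.887 = 0.806.

0.806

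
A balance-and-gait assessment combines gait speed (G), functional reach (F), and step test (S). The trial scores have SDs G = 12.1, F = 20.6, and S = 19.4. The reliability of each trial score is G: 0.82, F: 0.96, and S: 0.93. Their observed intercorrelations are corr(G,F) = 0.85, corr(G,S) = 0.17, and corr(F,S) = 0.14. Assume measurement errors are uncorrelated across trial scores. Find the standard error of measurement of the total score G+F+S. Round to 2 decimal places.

Var(total) = 947.13 + 615.453 = 1562.58.
True-score variance = 877.457 + 615.453 = 1492.91, so reliability = 0.9554.
Error variance = 1562.58 − 1492.91 = 69.6734; SEM = √69.6734 = 8.35.

8.35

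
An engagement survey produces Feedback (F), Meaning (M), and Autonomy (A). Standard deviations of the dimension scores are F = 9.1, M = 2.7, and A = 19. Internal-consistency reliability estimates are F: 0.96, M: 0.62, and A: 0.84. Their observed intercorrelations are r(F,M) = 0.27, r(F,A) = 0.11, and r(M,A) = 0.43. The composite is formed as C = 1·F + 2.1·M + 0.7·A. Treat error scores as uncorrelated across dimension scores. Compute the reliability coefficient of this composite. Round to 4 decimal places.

0.8934

Var(C) = 9.1² + 2.1²·2.7² + 0.7²·19² + 2·[2.1·9.1·2.7·0.27 + 0.7·9.1·19·0.11 + 1.47·2.7·19·0.43] = 291.849 + 119.342 = 411.191.
Because errors are independent across components, Cov(Tᵢ,Tⱼ) = Cov(Xᵢ,Xⱼ); the off-diagonal part of the true-score variance is the same as above.
True-score variance = [9.1²·0.96 + 2.1²·2.7²·0.62 + 0.7²·19²·0.84] + 119.342 = 248.018 + 119.342 = 367.36.
Reliability = 367.36 / 411.191 = 0.8934.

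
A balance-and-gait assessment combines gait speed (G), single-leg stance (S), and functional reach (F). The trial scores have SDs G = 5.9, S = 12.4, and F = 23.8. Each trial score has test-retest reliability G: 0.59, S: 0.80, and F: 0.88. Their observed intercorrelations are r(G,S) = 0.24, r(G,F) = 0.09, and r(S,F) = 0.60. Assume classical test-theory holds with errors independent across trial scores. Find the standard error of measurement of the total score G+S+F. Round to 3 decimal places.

Var(total) = 755.01 + 414.536 = 1169.55.
True-score variance = 642.013 + 414.536 = 1056.55, so reliability = 0.9034.
Error variance = 1169.55 − 1056.55 = 112.997; SEM = √112.997 = 10.630.

10.630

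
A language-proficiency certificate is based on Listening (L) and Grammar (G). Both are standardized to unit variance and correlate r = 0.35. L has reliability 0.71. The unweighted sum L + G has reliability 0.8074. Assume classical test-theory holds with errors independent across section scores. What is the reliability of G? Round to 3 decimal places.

Var(L+G) = 2 + 2·0.35 = 2.700.
True-score variance = ρ_L + ρ_G + 2·0.35, so 0.8074 = (0.71 + ρ_G + 0.70) / 2.700.
ρ_G = 0.8074·2.700 − 0.71 − 0.70 = 0.770.

0.770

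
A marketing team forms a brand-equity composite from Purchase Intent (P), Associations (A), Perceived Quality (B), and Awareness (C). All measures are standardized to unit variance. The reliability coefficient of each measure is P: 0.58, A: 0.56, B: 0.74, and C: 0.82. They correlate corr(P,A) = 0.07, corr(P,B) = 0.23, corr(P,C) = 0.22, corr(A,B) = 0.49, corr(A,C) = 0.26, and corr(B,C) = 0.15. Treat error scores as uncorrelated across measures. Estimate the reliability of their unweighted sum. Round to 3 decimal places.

0.810

Var(P+A+B+C) = 4 + 2·[0.07 + 0.23 + 0.22 + 0.49 + 0.26 + 0.15] = 4 + 2.84 = 6.84.
With uncorrelated errors the cross-covariances are all true-score covariance, so they carry over unchanged; only the diagonal terms shrink to ρᵢσᵢ².
True-score variance = [0.58 + 0.56 + 0.74 + 0.82] + 2.84 = 2.7 + 2.84 = 5.54.
Reliability = 5.54 / 6.84 = 0.810.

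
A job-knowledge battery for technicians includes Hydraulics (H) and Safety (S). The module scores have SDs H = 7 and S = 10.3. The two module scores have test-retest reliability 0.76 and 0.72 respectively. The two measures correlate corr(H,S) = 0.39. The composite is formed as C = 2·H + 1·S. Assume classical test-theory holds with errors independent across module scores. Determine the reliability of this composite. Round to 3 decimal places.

Var(C) = 2²·7² + 10.3² + 2·[2·7·10.3·0.39] = 302.09 + 112.476 = 414.566.
Because errors are independent across components, Cov(Tᵢ,Tⱼ) = Cov(Xᵢ,Xⱼ); the off-diagonal part of the true-score variance is the same as above.
True-score variance = [2²·7²·0.76 + 10.3²·0.72] + 112.476 = 225.345 + 112.476 = 337.821.
Reliability = 337.821 / 414.566 = 0.815.

0.815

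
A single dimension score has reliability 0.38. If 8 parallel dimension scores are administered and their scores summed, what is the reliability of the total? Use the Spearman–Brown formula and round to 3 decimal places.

0.831

ρ_k = kρ / (1 + (k−1)ρ) = 8·0.38 / (1 + 7·0.38) = 3.040 / 3.660 = 0.831.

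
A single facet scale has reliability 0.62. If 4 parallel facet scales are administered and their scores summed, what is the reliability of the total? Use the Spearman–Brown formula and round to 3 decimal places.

ρ_k = kρ / (1 + (k−1)ρ) = 4·0.62 / (1 + 3·0.62) = 2.480 / 2.860 = 0.867.

0.867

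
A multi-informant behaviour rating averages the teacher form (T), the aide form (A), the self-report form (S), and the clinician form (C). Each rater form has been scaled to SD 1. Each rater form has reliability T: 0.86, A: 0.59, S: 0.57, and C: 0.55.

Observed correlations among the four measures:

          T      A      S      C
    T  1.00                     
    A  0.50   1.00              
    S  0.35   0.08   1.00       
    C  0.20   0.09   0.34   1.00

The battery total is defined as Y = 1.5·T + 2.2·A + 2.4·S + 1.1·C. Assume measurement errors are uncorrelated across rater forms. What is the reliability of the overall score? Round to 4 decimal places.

0.7747

Var(Y) = 1.5² + 2.2² + 2.4² + 1.1² + 2·[3.3·0.50 + 3.6·0.35 + 1.65·0.20 + 5.28·0.08 + 2.42·0.09 + 2.64·0.34] = 14.06 + 9.5556 = 23.6156.
With uncorrelated errors the cross-covariances are all true-score covariance, so they carry over unchanged; only the diagonal terms shrink to ρᵢσᵢ².
True-score variance = [1.5²·0.86 + 2.2²·0.59 + 2.4²·0.57 + 1.1²·0.55] + 9.5556 = 8.7393 + 9.5556 = 18.2949.
Reliability = 18.2949 / 23.6156 = 0.7747.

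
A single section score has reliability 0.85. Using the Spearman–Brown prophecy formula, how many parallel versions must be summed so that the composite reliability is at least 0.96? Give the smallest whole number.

5

k ≥ ρ*(1−ρ₁)/(ρ₁(1−ρ*)) = 0.96·0.15 / (0.85·0.04) = 4.235.
Smallest integer k = 5.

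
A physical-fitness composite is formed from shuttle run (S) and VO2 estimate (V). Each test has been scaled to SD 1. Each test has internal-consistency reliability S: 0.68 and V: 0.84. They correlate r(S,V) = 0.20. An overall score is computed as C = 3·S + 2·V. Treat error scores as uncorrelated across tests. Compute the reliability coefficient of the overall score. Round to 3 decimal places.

0.771

Var(C) = 3² + 2² + 2·[6·0.20] = 13 + 2.4 = 15.4.
Under uncorrelated errors the observed covariances equal the true-score covariances, so only the own-variance terms attenuate.
True-score variance = [3²·0.68 + 2²·0.84] + 2.4 = 9.48 + 2.4 = 11.88.
Reliability = 11.88 / 15.4 = 0.771.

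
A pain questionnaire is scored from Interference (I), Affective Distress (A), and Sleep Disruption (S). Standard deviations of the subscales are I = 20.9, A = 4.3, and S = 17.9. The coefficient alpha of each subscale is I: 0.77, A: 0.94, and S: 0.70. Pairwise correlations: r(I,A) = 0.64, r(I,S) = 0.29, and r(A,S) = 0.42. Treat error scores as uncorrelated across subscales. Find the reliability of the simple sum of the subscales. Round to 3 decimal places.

Var(I+A+S) = 20.9² + 4.3² + 17.9² + 2·[20.9·4.3·0.64 + 20.9·17.9·0.29 + 4.3·17.9·0.42] = 775.71 + 396.672 = 1172.38.
Under uncorrelated errors the observed covariances equal the true-score covariances, so only the own-variance terms attenuate.
True-score variance = [20.9²·0.77 + 4.3²·0.94 + 17.9²·0.70] + 396.672 = 578.011 + 396.672 = 974.683.
Reliability = 974.683 / 1172.38 = 0.831.

0.831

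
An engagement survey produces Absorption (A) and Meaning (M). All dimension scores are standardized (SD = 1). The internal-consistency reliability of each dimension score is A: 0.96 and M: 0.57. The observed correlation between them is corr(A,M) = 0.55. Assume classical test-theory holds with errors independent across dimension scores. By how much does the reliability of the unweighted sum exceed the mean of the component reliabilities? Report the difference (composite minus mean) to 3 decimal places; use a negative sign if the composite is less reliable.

Var(sum) = 2 + 1.1 = 3.1; true-score variance = 1.53 + 1.1 = 2.63; composite reliability = 0.8484.
Mean component reliability = 0.7650.
Difference = 0.8484 − 0.7650 = 0.083.

0.083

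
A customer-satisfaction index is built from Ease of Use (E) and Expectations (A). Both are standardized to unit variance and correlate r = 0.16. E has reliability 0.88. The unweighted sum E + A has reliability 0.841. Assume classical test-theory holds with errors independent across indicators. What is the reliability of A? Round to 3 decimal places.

Var(E+A) = 2 + 2·0.16 = 2.320.
True-score variance = ρ_E + ρ_A + 2·0.16, so 0.841 = (0.88 + ρ_A + 0.32) / 2.320.
ρ_A = 0.841·2.320 − 0.88 − 0.32 = 0.751.

0.751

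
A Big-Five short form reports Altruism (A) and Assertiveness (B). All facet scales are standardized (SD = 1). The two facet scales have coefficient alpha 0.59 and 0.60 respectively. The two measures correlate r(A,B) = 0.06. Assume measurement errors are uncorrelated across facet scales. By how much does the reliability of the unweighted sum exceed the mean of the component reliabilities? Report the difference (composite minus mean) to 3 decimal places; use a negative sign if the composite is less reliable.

0.023

Var(sum) = 2 + 0.12 = 2.12; true-score variance = 1.19 + 0.12 = 1.31; composite reliability = 0.6179.
Mean component reliability = 0.5950.
Difference = 0.6179 − 0.5950 = 0.023.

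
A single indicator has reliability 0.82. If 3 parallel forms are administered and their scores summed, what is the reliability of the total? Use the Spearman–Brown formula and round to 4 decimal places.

ρ_k = kρ / (1 + (k−1)ρ) = 3·0.82 / (1 + 2·0.82) = 2.460 / 2.640 = 0.9318.

0.9318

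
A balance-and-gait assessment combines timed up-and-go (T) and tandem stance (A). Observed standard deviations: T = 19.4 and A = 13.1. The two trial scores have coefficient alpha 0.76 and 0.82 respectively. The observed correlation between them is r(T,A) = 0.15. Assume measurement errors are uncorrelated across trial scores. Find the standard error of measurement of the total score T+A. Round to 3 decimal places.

Var(total) = 547.97 + 76.242 = 624.212.
True-score variance = 426.754 + 76.242 = 502.996, so reliability = 0.8058.
Error variance = 624.212 − 502.996 = 121.216; SEM = √121.216 = 11.010.

11.010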